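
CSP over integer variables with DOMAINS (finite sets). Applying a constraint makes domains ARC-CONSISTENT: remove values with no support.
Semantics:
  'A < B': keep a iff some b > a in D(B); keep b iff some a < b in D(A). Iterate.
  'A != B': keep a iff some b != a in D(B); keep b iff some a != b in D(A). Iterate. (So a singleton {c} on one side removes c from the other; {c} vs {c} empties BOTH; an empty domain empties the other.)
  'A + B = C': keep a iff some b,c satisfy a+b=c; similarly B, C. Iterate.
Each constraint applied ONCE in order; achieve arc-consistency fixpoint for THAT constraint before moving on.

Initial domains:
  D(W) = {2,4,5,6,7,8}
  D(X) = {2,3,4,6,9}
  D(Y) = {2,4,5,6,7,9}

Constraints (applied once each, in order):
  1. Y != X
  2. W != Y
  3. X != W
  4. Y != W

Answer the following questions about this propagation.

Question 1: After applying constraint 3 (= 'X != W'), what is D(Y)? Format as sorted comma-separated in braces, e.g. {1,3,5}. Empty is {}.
Answer: {2,4,5,6,7,9}

Derivation:
Constraint 1 (Y != X) on D(Y)={2,4,5,6,7,9} D(X)={2,3,4,6,9}: no change
Constraint 2 (W != Y) on D(W)={2,4,5,6,7,8} D(Y)={2,4,5,6,7,9}: no change
Constraint 3 (X != W) on D(X)={2,3,4,6,9} D(W)={2,4,5,6,7,8}: no change
So after constraint 3: D(Y) = {2,4,5,6,7,9}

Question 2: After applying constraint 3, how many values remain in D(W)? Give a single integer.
Constraint 1 (Y != X) on D(Y)={2,4,5,6,7,9} D(X)={2,3,4,6,9}: no change
Constraint 2 (W != Y) on D(W)={2,4,5,6,7,8} D(Y)={2,4,5,6,7,9}: no change
Constraint 3 (X != W) on D(X)={2,3,4,6,9} D(W)={2,4,5,6,7,8}: no change
So after constraint 3: D(W)={2,4,5,6,7,8}, size = 6

Answer: 6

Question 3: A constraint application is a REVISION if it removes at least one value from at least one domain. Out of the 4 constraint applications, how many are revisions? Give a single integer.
Answer: 0

Derivation:
Constraint 1 (Y != X) on D(Y)={2,4,5,6,7,9} D(X)={2,3,4,6,9}: no change => not a revision
Constraint 2 (W != Y) on D(W)={2,4,5,6,7,8} D(Y)={2,4,5,6,7,9}: no change => not a revision
Constraint 3 (X != W) on D(X)={2,3,4,6,9} D(W)={2,4,5,6,7,8}: no change => not a revision
Constraint 4 (Y != W) on D(Y)={2,4,5,6,7,9} D(W)={2,4,5,6,7,8}: no change => not a revision
Total revisions = 0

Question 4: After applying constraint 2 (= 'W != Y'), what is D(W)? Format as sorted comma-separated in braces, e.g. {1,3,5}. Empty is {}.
Answer: {2,4,5,6,7,8}

Derivation:
Constraint 1 (Y != X) on D(Y)={2,4,5,6,7,9} D(X)={2,3,4,6,9}: no change
Constraint 2 (W != Y) on D(W)={2,4,5,6,7,8} D(Y)={2,4,5,6,7,9}: no change
So after constraint 2: D(W) = {2,4,5,6,7,8}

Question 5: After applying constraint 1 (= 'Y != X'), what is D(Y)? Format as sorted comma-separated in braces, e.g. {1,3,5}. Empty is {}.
Constraint 1 (Y != X) on D(Y)={2,4,5,6,7,9} D(X)={2,3,4,6,9}: no change
So after constraint 1: D(Y) = {2,4,5,6,7,9}

Answer: {2,4,5,6,7,9}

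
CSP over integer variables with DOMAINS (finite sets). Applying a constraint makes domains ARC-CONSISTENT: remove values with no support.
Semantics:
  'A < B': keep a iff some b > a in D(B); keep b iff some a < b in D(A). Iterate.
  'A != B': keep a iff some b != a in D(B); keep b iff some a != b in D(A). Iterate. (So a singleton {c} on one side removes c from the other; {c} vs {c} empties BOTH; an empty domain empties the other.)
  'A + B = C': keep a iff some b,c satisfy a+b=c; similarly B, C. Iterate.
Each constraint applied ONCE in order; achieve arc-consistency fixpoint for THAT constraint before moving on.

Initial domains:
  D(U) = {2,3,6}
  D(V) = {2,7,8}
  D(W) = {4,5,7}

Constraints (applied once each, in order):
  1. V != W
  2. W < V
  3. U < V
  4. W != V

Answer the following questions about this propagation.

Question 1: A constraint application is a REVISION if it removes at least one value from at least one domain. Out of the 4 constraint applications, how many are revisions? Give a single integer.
Answer: 1

Derivation:
Constraint 1 (V != W) on D(V)={2,7,8} D(W)={4,5,7}: no change => not a revision
Constraint 2 (W < V) on D(W)={4,5,7} D(V)={2,7,8}: V {2,7,8}->{7,8} => REVISION
Constraint 3 (U < V) on D(U)={2,3,6} D(V)={7,8}: no change => not a revision
Constraint 4 (W != V) on D(W)={4,5,7} D(V)={7,8}: no change => not a revision
Total revisions = 1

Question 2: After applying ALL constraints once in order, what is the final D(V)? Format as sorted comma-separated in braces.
Answer: {7,8}

Derivation:
Constraint 1 (V != W) on D(V)={2,7,8} D(W)={4,5,7}: no change
Constraint 2 (W < V) on D(W)={4,5,7} D(V)={2,7,8}: V {2,7,8}->{7,8}
Constraint 3 (U < V) on D(U)={2,3,6} D(V)={7,8}: no change
Constraint 4 (W != V) on D(W)={4,5,7} D(V)={7,8}: no change
So after all 4 constraints: D(V) = {7,8}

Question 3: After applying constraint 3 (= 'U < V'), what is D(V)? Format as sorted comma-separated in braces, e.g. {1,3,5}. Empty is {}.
Constraint 1 (V != W) on D(V)={2,7,8} D(W)={4,5,7}: no change
Constraint 2 (W < V) on D(W)={4,5,7} D(V)={2,7,8}: V {2,7,8}->{7,8}
Constraint 3 (U < V) on D(U)={2,3,6} D(V)={7,8}: no change
So after constraint 3: D(V) = {7,8}

Answer: {7,8}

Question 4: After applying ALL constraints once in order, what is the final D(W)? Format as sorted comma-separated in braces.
Answer: {4,5,7}

Derivation:
Constraint 1 (V != W) on D(V)={2,7,8} D(W)={4,5,7}: no change
Constraint 2 (W < V) on D(W)={4,5,7} D(V)={2,7,8}: V {2,7,8}->{7,8}
Constraint 3 (U < V) on D(U)={2,3,6} D(V)={7,8}: no change
Constraint 4 (W != V) on D(W)={4,5,7} D(V)={7,8}: no change
So after all 4 constraints: D(W) = {4,5,7}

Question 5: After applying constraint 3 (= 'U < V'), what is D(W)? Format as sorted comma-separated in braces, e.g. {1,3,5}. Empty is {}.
Constraint 1 (V != W) on D(V)={2,7,8} D(W)={4,5,7}: no change
Constraint 2 (W < V) on D(W)={4,5,7} D(V)={2,7,8}: V {2,7,8}->{7,8}
Constraint 3 (U < V) on D(U)={2,3,6} D(V)={7,8}: no change
So after constraint 3: D(W) = {4,5,7}

Answer: {4,5,7}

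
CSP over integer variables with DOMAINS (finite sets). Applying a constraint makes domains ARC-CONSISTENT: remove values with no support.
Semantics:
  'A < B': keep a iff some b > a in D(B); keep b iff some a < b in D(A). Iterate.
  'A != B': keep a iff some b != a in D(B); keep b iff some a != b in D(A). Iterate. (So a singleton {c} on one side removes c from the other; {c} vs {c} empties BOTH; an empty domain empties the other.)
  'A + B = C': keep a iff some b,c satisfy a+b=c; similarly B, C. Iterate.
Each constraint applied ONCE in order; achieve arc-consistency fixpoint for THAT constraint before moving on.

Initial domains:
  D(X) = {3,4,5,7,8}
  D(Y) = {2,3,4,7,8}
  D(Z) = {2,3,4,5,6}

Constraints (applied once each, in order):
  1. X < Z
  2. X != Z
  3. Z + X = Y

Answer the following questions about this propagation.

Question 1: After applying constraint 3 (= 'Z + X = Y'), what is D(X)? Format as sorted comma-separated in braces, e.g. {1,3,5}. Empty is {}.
Constraint 1 (X < Z) on D(X)={3,4,5,7,8} D(Z)={2,3,4,5,6}: X {3,4,5,7,8}->{3,4,5}; Z {2,3,4,5,6}->{4,5,6}
Constraint 2 (X != Z) on D(X)={3,4,5} D(Z)={4,5,6}: no change
Constraint 3 (Z + X = Y) on D(Z)={4,5,6} D(X)={3,4,5} D(Y)={2,3,4,7,8}: Z {4,5,6}->{4,5}; X {3,4,5}->{3,4}; Y {2,3,4,7,8}->{7,8}
So after constraint 3: D(X) = {3,4}

Answer: {3,4}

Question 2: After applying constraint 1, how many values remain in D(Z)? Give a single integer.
Answer: 3

Derivation:
Constraint 1 (X < Z) on D(X)={3,4,5,7,8} D(Z)={2,3,4,5,6}: X {3,4,5,7,8}->{3,4,5}; Z {2,3,4,5,6}->{4,5,6}
So after constraint 1: D(Z)={4,5,6}, size = 3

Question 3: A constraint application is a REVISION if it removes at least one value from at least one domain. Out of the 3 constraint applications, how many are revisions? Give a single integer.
Constraint 1 (X < Z) on D(X)={3,4,5,7,8} D(Z)={2,3,4,5,6}: X {3,4,5,7,8}->{3,4,5}; Z {2,3,4,5,6}->{4,5,6} => REVISION
Constraint 2 (X != Z) on D(X)={3,4,5} D(Z)={4,5,6}: no change => not a revision
Constraint 3 (Z + X = Y) on D(Z)={4,5,6} D(X)={3,4,5} D(Y)={2,3,4,7,8}: Z {4,5,6}->{4,5}; X {3,4,5}->{3,4}; Y {2,3,4,7,8}->{7,8} => REVISION
Total revisions = 2

Answer: 2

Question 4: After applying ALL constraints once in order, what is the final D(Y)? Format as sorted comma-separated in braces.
Constraint 1 (X < Z) on D(X)={3,4,5,7,8} D(Z)={2,3,4,5,6}: X {3,4,5,7,8}->{3,4,5}; Z {2,3,4,5,6}->{4,5,6}
Constraint 2 (X != Z) on D(X)={3,4,5} D(Z)={4,5,6}: no change
Constraint 3 (Z + X = Y) on D(Z)={4,5,6} D(X)={3,4,5} D(Y)={2,3,4,7,8}: Z {4,5,6}->{4,5}; X {3,4,5}->{3,4}; Y {2,3,4,7,8}->{7,8}
So after all 3 constraints: D(Y) = {7,8}

Answer: {7,8}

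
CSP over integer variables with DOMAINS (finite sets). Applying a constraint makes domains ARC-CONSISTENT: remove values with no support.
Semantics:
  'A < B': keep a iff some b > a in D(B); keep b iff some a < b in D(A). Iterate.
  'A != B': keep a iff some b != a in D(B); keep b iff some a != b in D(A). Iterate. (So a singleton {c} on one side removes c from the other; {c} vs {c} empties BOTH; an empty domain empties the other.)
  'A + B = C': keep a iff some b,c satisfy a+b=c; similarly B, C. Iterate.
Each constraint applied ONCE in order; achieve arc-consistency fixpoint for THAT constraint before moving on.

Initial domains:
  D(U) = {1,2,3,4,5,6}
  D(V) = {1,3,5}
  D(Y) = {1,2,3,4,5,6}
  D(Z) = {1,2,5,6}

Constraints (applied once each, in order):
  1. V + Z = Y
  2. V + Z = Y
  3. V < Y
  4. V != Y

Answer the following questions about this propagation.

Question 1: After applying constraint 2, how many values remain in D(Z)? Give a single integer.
Answer: 3

Derivation:
Constraint 1 (V + Z = Y) on D(V)={1,3,5} D(Z)={1,2,5,6} D(Y)={1,2,3,4,5,6}: Z {1,2,5,6}->{1,2,5}; Y {1,2,3,4,5,6}->{2,3,4,5,6}
Constraint 2 (V + Z = Y) on D(V)={1,3,5} D(Z)={1,2,5} D(Y)={2,3,4,5,6}: no change
So after constraint 2: D(Z)={1,2,5}, size = 3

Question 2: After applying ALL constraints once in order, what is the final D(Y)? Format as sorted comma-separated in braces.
Answer: {2,3,4,5,6}

Derivation:
Constraint 1 (V + Z = Y) on D(V)={1,3,5} D(Z)={1,2,5,6} D(Y)={1,2,3,4,5,6}: Z {1,2,5,6}->{1,2,5}; Y {1,2,3,4,5,6}->{2,3,4,5,6}
Constraint 2 (V + Z = Y) on D(V)={1,3,5} D(Z)={1,2,5} D(Y)={2,3,4,5,6}: no change
Constraint 3 (V < Y) on D(V)={1,3,5} D(Y)={2,3,4,5,6}: no change
Constraint 4 (V != Y) on D(V)={1,3,5} D(Y)={2,3,4,5,6}: no change
So after all 4 constraints: D(Y) = {2,3,4,5,6}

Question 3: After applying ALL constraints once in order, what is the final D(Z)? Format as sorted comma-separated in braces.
Answer: {1,2,5}

Derivation:
Constraint 1 (V + Z = Y) on D(V)={1,3,5} D(Z)={1,2,5,6} D(Y)={1,2,3,4,5,6}: Z {1,2,5,6}->{1,2,5}; Y {1,2,3,4,5,6}->{2,3,4,5,6}
Constraint 2 (V + Z = Y) on D(V)={1,3,5} D(Z)={1,2,5} D(Y)={2,3,4,5,6}: no change
Constraint 3 (V < Y) on D(V)={1,3,5} D(Y)={2,3,4,5,6}: no change
Constraint 4 (V != Y) on D(V)={1,3,5} D(Y)={2,3,4,5,6}: no change
So after all 4 constraints: D(Z) = {1,2,5}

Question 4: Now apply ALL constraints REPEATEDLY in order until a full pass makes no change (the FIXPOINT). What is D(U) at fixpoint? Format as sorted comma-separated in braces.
pass 0 (initial): D(U)={1,2,3,4,5,6}
pass 1: Y {1,2,3,4,5,6}->{2,3,4,5,6}; Z {1,2,5,6}->{1,2,5}
pass 2: no change
Fixpoint after 2 passes: D(U) = {1,2,3,4,5,6}

Answer: {1,2,3,4,5,6}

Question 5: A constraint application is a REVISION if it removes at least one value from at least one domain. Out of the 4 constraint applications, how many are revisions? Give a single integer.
Answer: 1

Derivation:
Constraint 1 (V + Z = Y) on D(V)={1,3,5} D(Z)={1,2,5,6} D(Y)={1,2,3,4,5,6}: Z {1,2,5,6}->{1,2,5}; Y {1,2,3,4,5,6}->{2,3,4,5,6} => REVISION
Constraint 2 (V + Z = Y) on D(V)={1,3,5} D(Z)={1,2,5} D(Y)={2,3,4,5,6}: no change => not a revision
Constraint 3 (V < Y) on D(V)={1,3,5} D(Y)={2,3,4,5,6}: no change => not a revision
Constraint 4 (V != Y) on D(V)={1,3,5} D(Y)={2,3,4,5,6}: no change => not a revision
Total revisions = 1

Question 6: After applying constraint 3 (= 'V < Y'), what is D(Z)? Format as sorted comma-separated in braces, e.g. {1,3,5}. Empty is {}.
Answer: {1,2,5}

Derivation:
Constraint 1 (V + Z = Y) on D(V)={1,3,5} D(Z)={1,2,5,6} D(Y)={1,2,3,4,5,6}: Z {1,2,5,6}->{1,2,5}; Y {1,2,3,4,5,6}->{2,3,4,5,6}
Constraint 2 (V + Z = Y) on D(V)={1,3,5} D(Z)={1,2,5} D(Y)={2,3,4,5,6}: no change
Constraint 3 (V < Y) on D(V)={1,3,5} D(Y)={2,3,4,5,6}: no change
So after constraint 3: D(Z) = {1,2,5}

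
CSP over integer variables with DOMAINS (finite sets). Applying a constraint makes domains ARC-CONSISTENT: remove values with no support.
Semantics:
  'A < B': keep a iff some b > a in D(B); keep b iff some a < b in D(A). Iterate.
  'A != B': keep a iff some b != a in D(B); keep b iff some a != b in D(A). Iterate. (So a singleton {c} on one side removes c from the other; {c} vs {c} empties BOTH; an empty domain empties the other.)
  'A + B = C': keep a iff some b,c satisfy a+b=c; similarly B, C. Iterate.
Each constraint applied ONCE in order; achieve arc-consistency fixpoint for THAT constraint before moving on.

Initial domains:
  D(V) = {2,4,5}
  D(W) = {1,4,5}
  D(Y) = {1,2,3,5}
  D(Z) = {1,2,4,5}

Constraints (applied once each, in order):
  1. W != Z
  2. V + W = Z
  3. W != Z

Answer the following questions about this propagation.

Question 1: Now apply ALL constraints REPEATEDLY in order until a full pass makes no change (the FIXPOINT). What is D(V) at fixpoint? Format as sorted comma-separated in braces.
pass 0 (initial): D(V)={2,4,5}
pass 1: V {2,4,5}->{4}; W {1,4,5}->{1}; Z {1,2,4,5}->{5}
pass 2: no change
Fixpoint after 2 passes: D(V) = {4}

Answer: {4}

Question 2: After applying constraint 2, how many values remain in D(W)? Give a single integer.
Constraint 1 (W != Z) on D(W)={1,4,5} D(Z)={1,2,4,5}: no change
Constraint 2 (V + W = Z) on D(V)={2,4,5} D(W)={1,4,5} D(Z)={1,2,4,5}: V {2,4,5}->{4}; W {1,4,5}->{1}; Z {1,2,4,5}->{5}
So after constraint 2: D(W)={1}, size = 1

Answer: 1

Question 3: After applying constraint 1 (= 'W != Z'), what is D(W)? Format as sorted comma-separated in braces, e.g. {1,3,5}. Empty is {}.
Answer: {1,4,5}

Derivation:
Constraint 1 (W != Z) on D(W)={1,4,5} D(Z)={1,2,4,5}: no change
So after constraint 1: D(W) = {1,4,5}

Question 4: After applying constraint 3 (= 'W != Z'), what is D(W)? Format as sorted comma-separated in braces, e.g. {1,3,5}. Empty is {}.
Constraint 1 (W != Z) on D(W)={1,4,5} D(Z)={1,2,4,5}: no change
Constraint 2 (V + W = Z) on D(V)={2,4,5} D(W)={1,4,5} D(Z)={1,2,4,5}: V {2,4,5}->{4}; W {1,4,5}->{1}; Z {1,2,4,5}->{5}
Constraint 3 (W != Z) on D(W)={1} D(Z)={5}: no change
So after constraint 3: D(W) = {1}

Answer: {1}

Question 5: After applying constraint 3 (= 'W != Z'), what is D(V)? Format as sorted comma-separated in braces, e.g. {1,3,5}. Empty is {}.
Answer: {4}

Derivation:
Constraint 1 (W != Z) on D(W)={1,4,5} D(Z)={1,2,4,5}: no change
Constraint 2 (V + W = Z) on D(V)={2,4,5} D(W)={1,4,5} D(Z)={1,2,4,5}: V {2,4,5}->{4}; W {1,4,5}->{1}; Z {1,2,4,5}->{5}
Constraint 3 (W != Z) on D(W)={1} D(Z)={5}: no change
So after constraint 3: D(V) = {4}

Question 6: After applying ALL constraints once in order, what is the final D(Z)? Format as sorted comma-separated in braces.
Answer: {5}

Derivation:
Constraint 1 (W != Z) on D(W)={1,4,5} D(Z)={1,2,4,5}: no change
Constraint 2 (V + W = Z) on D(V)={2,4,5} D(W)={1,4,5} D(Z)={1,2,4,5}: V {2,4,5}->{4}; W {1,4,5}->{1}; Z {1,2,4,5}->{5}
Constraint 3 (W != Z) on D(W)={1} D(Z)={5}: no change
So after all 3 constraints: D(Z) = {5}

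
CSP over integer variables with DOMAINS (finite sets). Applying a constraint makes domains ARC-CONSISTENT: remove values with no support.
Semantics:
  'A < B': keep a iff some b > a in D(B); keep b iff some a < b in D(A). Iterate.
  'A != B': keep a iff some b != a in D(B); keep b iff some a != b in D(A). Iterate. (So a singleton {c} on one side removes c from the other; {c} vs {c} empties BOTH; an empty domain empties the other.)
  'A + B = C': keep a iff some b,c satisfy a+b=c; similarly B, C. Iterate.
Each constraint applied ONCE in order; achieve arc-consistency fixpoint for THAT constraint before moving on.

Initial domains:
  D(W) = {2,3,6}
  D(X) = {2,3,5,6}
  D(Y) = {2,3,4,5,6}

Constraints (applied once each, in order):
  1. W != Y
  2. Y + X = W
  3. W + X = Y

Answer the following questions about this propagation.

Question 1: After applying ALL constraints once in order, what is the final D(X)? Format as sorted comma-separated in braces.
Answer: {}

Derivation:
Constraint 1 (W != Y) on D(W)={2,3,6} D(Y)={2,3,4,5,6}: no change
Constraint 2 (Y + X = W) on D(Y)={2,3,4,5,6} D(X)={2,3,5,6} D(W)={2,3,6}: Y {2,3,4,5,6}->{3,4}; X {2,3,5,6}->{2,3}; W {2,3,6}->{6}
Constraint 3 (W + X = Y) on D(W)={6} D(X)={2,3} D(Y)={3,4}: W {6}->{}; X {2,3}->{}; Y {3,4}->{}
So after all 3 constraints: D(X) = {}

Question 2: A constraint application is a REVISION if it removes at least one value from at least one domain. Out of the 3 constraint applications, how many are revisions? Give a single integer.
Constraint 1 (W != Y) on D(W)={2,3,6} D(Y)={2,3,4,5,6}: no change => not a revision
Constraint 2 (Y + X = W) on D(Y)={2,3,4,5,6} D(X)={2,3,5,6} D(W)={2,3,6}: Y {2,3,4,5,6}->{3,4}; X {2,3,5,6}->{2,3}; W {2,3,6}->{6} => REVISION
Constraint 3 (W + X = Y) on D(W)={6} D(X)={2,3} D(Y)={3,4}: W {6}->{}; X {2,3}->{}; Y {3,4}->{} => REVISION
Total revisions = 2

Answer: 2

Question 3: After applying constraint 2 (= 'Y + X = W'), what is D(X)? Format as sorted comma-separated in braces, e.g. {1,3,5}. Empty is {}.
Answer: {2,3}

Derivation:
Constraint 1 (W != Y) on D(W)={2,3,6} D(Y)={2,3,4,5,6}: no change
Constraint 2 (Y + X = W) on D(Y)={2,3,4,5,6} D(X)={2,3,5,6} D(W)={2,3,6}: Y {2,3,4,5,6}->{3,4}; X {2,3,5,6}->{2,3}; W {2,3,6}->{6}
So after constraint 2: D(X) = {2,3}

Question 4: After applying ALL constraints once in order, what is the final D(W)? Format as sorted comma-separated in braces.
Answer: {}

Derivation:
Constraint 1 (W != Y) on D(W)={2,3,6} D(Y)={2,3,4,5,6}: no change
Constraint 2 (Y + X = W) on D(Y)={2,3,4,5,6} D(X)={2,3,5,6} D(W)={2,3,6}: Y {2,3,4,5,6}->{3,4}; X {2,3,5,6}->{2,3}; W {2,3,6}->{6}
Constraint 3 (W + X = Y) on D(W)={6} D(X)={2,3} D(Y)={3,4}: W {6}->{}; X {2,3}->{}; Y {3,4}->{}
So after all 3 constraints: D(W) = {}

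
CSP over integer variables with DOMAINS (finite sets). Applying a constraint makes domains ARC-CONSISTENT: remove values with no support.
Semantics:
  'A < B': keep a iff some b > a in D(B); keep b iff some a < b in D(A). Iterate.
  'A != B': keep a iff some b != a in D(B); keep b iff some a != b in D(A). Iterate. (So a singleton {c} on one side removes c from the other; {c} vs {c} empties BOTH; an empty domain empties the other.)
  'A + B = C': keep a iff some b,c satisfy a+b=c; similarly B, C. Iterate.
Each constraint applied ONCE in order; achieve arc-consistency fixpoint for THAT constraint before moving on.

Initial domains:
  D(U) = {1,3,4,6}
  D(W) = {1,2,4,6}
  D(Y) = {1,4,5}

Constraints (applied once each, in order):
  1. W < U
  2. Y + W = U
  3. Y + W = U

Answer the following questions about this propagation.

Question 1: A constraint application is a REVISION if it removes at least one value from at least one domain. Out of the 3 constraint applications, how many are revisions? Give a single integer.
Constraint 1 (W < U) on D(W)={1,2,4,6} D(U)={1,3,4,6}: W {1,2,4,6}->{1,2,4}; U {1,3,4,6}->{3,4,6} => REVISION
Constraint 2 (Y + W = U) on D(Y)={1,4,5} D(W)={1,2,4} D(U)={3,4,6}: W {1,2,4}->{1,2}; U {3,4,6}->{3,6} => REVISION
Constraint 3 (Y + W = U) on D(Y)={1,4,5} D(W)={1,2} D(U)={3,6}: no change => not a revision
Total revisions = 2

Answer: 2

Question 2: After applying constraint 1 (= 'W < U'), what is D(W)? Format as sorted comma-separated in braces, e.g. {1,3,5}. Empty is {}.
Constraint 1 (W < U) on D(W)={1,2,4,6} D(U)={1,3,4,6}: W {1,2,4,6}->{1,2,4}; U {1,3,4,6}->{3,4,6}
So after constraint 1: D(W) = {1,2,4}

Answer: {1,2,4}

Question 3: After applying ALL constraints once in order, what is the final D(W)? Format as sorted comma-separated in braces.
Answer: {1,2}

Derivation:
Constraint 1 (W < U) on D(W)={1,2,4,6} D(U)={1,3,4,6}: W {1,2,4,6}->{1,2,4}; U {1,3,4,6}->{3,4,6}
Constraint 2 (Y + W = U) on D(Y)={1,4,5} D(W)={1,2,4} D(U)={3,4,6}: W {1,2,4}->{1,2}; U {3,4,6}->{3,6}
Constraint 3 (Y + W = U) on D(Y)={1,4,5} D(W)={1,2} D(U)={3,6}: no change
So after all 3 constraints: D(W) = {1,2}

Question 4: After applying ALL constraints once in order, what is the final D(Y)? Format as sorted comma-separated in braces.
Constraint 1 (W < U) on D(W)={1,2,4,6} D(U)={1,3,4,6}: W {1,2,4,6}->{1,2,4}; U {1,3,4,6}->{3,4,6}
Constraint 2 (Y + W = U) on D(Y)={1,4,5} D(W)={1,2,4} D(U)={3,4,6}: W {1,2,4}->{1,2}; U {3,4,6}->{3,6}
Constraint 3 (Y + W = U) on D(Y)={1,4,5} D(W)={1,2} D(U)={3,6}: no change
So after all 3 constraints: D(Y) = {1,4,5}

Answer: {1,4,5}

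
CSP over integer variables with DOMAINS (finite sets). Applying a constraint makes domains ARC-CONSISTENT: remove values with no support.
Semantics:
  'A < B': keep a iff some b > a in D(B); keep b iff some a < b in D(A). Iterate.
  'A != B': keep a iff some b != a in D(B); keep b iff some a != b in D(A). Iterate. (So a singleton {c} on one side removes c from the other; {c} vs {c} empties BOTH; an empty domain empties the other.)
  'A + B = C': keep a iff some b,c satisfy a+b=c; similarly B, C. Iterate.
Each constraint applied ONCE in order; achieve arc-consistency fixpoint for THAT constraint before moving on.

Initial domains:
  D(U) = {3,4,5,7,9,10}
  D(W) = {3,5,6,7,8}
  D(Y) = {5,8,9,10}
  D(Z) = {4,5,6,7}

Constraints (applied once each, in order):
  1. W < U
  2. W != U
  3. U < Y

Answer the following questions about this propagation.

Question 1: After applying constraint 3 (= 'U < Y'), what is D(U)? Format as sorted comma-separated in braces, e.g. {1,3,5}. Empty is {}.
Answer: {4,5,7,9}

Derivation:
Constraint 1 (W < U) on D(W)={3,5,6,7,8} D(U)={3,4,5,7,9,10}: U {3,4,5,7,9,10}->{4,5,7,9,10}
Constraint 2 (W != U) on D(W)={3,5,6,7,8} D(U)={4,5,7,9,10}: no change
Constraint 3 (U < Y) on D(U)={4,5,7,9,10} D(Y)={5,8,9,10}: U {4,5,7,9,10}->{4,5,7,9}
So after constraint 3: D(U) = {4,5,7,9}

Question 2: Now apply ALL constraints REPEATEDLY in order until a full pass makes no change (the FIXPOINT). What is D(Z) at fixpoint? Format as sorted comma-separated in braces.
Answer: {4,5,6,7}

Derivation:
pass 0 (initial): D(Z)={4,5,6,7}
pass 1: U {3,4,5,7,9,10}->{4,5,7,9}
pass 2: no change
Fixpoint after 2 passes: D(Z) = {4,5,6,7}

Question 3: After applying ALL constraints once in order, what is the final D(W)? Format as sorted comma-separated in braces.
Constraint 1 (W < U) on D(W)={3,5,6,7,8} D(U)={3,4,5,7,9,10}: U {3,4,5,7,9,10}->{4,5,7,9,10}
Constraint 2 (W != U) on D(W)={3,5,6,7,8} D(U)={4,5,7,9,10}: no change
Constraint 3 (U < Y) on D(U)={4,5,7,9,10} D(Y)={5,8,9,10}: U {4,5,7,9,10}->{4,5,7,9}
So after all 3 constraints: D(W) = {3,5,6,7,8}

Answer: {3,5,6,7,8}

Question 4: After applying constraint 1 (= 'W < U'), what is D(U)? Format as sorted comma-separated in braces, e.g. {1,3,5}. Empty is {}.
Answer: {4,5,7,9,10}

Derivation:
Constraint 1 (W < U) on D(W)={3,5,6,7,8} D(U)={3,4,5,7,9,10}: U {3,4,5,7,9,10}->{4,5,7,9,10}
So after constraint 1: D(U) = {4,5,7,9,10}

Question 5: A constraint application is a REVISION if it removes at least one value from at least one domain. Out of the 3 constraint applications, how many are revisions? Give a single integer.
Answer: 2

Derivation:
Constraint 1 (W < U) on D(W)={3,5,6,7,8} D(U)={3,4,5,7,9,10}: U {3,4,5,7,9,10}->{4,5,7,9,10} => REVISION
Constraint 2 (W != U) on D(W)={3,5,6,7,8} D(U)={4,5,7,9,10}: no change => not a revision
Constraint 3 (U < Y) on D(U)={4,5,7,9,10} D(Y)={5,8,9,10}: U {4,5,7,9,10}->{4,5,7,9} => REVISION
Total revisions = 2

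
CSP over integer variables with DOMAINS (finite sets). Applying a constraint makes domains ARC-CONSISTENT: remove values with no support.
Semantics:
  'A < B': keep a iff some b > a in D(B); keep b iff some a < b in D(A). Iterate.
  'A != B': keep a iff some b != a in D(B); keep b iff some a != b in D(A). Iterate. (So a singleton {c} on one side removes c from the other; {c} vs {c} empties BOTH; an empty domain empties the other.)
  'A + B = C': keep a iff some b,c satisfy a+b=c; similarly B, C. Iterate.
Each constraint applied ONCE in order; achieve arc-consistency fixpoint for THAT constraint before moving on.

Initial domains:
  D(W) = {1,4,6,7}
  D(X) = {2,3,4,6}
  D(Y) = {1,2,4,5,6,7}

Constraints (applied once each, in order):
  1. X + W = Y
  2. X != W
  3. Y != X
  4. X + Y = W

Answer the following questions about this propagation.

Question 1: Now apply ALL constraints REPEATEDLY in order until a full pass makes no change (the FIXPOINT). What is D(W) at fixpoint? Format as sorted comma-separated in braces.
Answer: {}

Derivation:
pass 0 (initial): D(W)={1,4,6,7}
pass 1: W {1,4,6,7}->{}; X {2,3,4,6}->{}; Y {1,2,4,5,6,7}->{}
pass 2: no change
Fixpoint after 2 passes: D(W) = {}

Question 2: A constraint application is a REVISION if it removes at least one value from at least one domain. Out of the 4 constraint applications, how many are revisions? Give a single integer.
Constraint 1 (X + W = Y) on D(X)={2,3,4,6} D(W)={1,4,6,7} D(Y)={1,2,4,5,6,7}: W {1,4,6,7}->{1,4}; Y {1,2,4,5,6,7}->{4,5,6,7} => REVISION
Constraint 2 (X != W) on D(X)={2,3,4,6} D(W)={1,4}: no change => not a revision
Constraint 3 (Y != X) on D(Y)={4,5,6,7} D(X)={2,3,4,6}: no change => not a revision
Constraint 4 (X + Y = W) on D(X)={2,3,4,6} D(Y)={4,5,6,7} D(W)={1,4}: X {2,3,4,6}->{}; Y {4,5,6,7}->{}; W {1,4}->{} => REVISION
Total revisions = 2

Answer: 2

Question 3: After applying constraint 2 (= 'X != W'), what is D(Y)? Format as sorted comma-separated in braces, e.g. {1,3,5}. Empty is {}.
Answer: {4,5,6,7}

Derivation:
Constraint 1 (X + W = Y) on D(X)={2,3,4,6} D(W)={1,4,6,7} D(Y)={1,2,4,5,6,7}: W {1,4,6,7}->{1,4}; Y {1,2,4,5,6,7}->{4,5,6,7}
Constraint 2 (X != W) on D(X)={2,3,4,6} D(W)={1,4}: no change
So after constraint 2: D(Y) = {4,5,6,7}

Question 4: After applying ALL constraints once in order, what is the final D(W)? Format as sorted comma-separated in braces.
Answer: {}

Derivation:
Constraint 1 (X + W = Y) on D(X)={2,3,4,6} D(W)={1,4,6,7} D(Y)={1,2,4,5,6,7}: W {1,4,6,7}->{1,4}; Y {1,2,4,5,6,7}->{4,5,6,7}
Constraint 2 (X != W) on D(X)={2,3,4,6} D(W)={1,4}: no change
Constraint 3 (Y != X) on D(Y)={4,5,6,7} D(X)={2,3,4,6}: no change
Constraint 4 (X + Y = W) on D(X)={2,3,4,6} D(Y)={4,5,6,7} D(W)={1,4}: X {2,3,4,6}->{}; Y {4,5,6,7}->{}; W {1,4}->{}
So after all 4 constraints: D(W) = {}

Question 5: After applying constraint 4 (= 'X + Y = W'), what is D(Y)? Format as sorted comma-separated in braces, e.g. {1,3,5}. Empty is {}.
Constraint 1 (X + W = Y) on D(X)={2,3,4,6} D(W)={1,4,6,7} D(Y)={1,2,4,5,6,7}: W {1,4,6,7}->{1,4}; Y {1,2,4,5,6,7}->{4,5,6,7}
Constraint 2 (X != W) on D(X)={2,3,4,6} D(W)={1,4}: no change
Constraint 3 (Y != X) on D(Y)={4,5,6,7} D(X)={2,3,4,6}: no change
Constraint 4 (X + Y = W) on D(X)={2,3,4,6} D(Y)={4,5,6,7} D(W)={1,4}: X {2,3,4,6}->{}; Y {4,5,6,7}->{}; W {1,4}->{}
So after constraint 4: D(Y) = {}

Answer: {}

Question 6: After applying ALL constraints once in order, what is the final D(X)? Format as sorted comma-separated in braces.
Constraint 1 (X + W = Y) on D(X)={2,3,4,6} D(W)={1,4,6,7} D(Y)={1,2,4,5,6,7}: W {1,4,6,7}->{1,4}; Y {1,2,4,5,6,7}->{4,5,6,7}
Constraint 2 (X != W) on D(X)={2,3,4,6} D(W)={1,4}: no change
Constraint 3 (Y != X) on D(Y)={4,5,6,7} D(X)={2,3,4,6}: no change
Constraint 4 (X + Y = W) on D(X)={2,3,4,6} D(Y)={4,5,6,7} D(W)={1,4}: X {2,3,4,6}->{}; Y {4,5,6,7}->{}; W {1,4}->{}
So after all 4 constraints: D(X) = {}

Answer: {}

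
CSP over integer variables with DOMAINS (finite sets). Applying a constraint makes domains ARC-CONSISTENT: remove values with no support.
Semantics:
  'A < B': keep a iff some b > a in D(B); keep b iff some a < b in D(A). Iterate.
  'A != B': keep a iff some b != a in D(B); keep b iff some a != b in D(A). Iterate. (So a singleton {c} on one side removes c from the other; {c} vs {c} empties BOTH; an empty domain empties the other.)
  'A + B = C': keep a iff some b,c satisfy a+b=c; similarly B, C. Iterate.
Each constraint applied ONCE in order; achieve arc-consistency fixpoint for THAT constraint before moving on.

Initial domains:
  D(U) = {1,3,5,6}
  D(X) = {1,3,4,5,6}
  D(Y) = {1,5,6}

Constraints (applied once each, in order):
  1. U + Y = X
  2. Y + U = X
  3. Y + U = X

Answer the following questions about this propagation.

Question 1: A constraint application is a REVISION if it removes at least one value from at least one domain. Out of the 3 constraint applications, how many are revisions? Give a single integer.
Constraint 1 (U + Y = X) on D(U)={1,3,5,6} D(Y)={1,5,6} D(X)={1,3,4,5,6}: U {1,3,5,6}->{1,3,5}; Y {1,5,6}->{1,5}; X {1,3,4,5,6}->{4,6} => REVISION
Constraint 2 (Y + U = X) on D(Y)={1,5} D(U)={1,3,5} D(X)={4,6}: no change => not a revision
Constraint 3 (Y + U = X) on D(Y)={1,5} D(U)={1,3,5} D(X)={4,6}: no change => not a revision
Total revisions = 1

Answer: 1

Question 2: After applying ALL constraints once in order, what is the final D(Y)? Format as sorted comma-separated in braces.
Constraint 1 (U + Y = X) on D(U)={1,3,5,6} D(Y)={1,5,6} D(X)={1,3,4,5,6}: U {1,3,5,6}->{1,3,5}; Y {1,5,6}->{1,5}; X {1,3,4,5,6}->{4,6}
Constraint 2 (Y + U = X) on D(Y)={1,5} D(U)={1,3,5} D(X)={4,6}: no change
Constraint 3 (Y + U = X) on D(Y)={1,5} D(U)={1,3,5} D(X)={4,6}: no change
So after all 3 constraints: D(Y) = {1,5}

Answer: {1,5}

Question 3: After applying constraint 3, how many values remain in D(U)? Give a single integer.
Answer: 3

Derivation:
Constraint 1 (U + Y = X) on D(U)={1,3,5,6} D(Y)={1,5,6} D(X)={1,3,4,5,6}: U {1,3,5,6}->{1,3,5}; Y {1,5,6}->{1,5}; X {1,3,4,5,6}->{4,6}
Constraint 2 (Y + U = X) on D(Y)={1,5} D(U)={1,3,5} D(X)={4,6}: no change
Constraint 3 (Y + U = X) on D(Y)={1,5} D(U)={1,3,5} D(X)={4,6}: no change
So after constraint 3: D(U)={1,3,5}, size = 3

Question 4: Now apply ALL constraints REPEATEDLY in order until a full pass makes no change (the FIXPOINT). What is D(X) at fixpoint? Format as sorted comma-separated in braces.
Answer: {4,6}

Derivation:
pass 0 (initial): D(X)={1,3,4,5,6}
pass 1: U {1,3,5,6}->{1,3,5}; X {1,3,4,5,6}->{4,6}; Y {1,5,6}->{1,5}
pass 2: no change
Fixpoint after 2 passes: D(X) = {4,6}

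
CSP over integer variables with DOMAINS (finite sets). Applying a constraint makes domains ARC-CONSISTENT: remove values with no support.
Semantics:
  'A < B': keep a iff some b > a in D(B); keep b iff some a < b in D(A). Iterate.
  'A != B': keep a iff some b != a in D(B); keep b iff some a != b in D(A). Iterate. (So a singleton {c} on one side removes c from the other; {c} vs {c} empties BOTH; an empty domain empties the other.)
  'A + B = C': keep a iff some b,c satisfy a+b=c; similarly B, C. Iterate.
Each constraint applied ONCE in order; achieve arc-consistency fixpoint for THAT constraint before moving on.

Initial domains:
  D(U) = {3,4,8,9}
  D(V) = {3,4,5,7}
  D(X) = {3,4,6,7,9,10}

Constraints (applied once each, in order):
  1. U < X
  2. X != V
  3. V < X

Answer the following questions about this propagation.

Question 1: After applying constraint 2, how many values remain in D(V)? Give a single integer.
Constraint 1 (U < X) on D(U)={3,4,8,9} D(X)={3,4,6,7,9,10}: X {3,4,6,7,9,10}->{4,6,7,9,10}
Constraint 2 (X != V) on D(X)={4,6,7,9,10} D(V)={3,4,5,7}: no change
So after constraint 2: D(V)={3,4,5,7}, size = 4

Answer: 4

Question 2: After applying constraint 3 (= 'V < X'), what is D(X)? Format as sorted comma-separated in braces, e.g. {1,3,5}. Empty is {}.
Constraint 1 (U < X) on D(U)={3,4,8,9} D(X)={3,4,6,7,9,10}: X {3,4,6,7,9,10}->{4,6,7,9,10}
Constraint 2 (X != V) on D(X)={4,6,7,9,10} D(V)={3,4,5,7}: no change
Constraint 3 (V < X) on D(V)={3,4,5,7} D(X)={4,6,7,9,10}: no change
So after constraint 3: D(X) = {4,6,7,9,10}

Answer: {4,6,7,9,10}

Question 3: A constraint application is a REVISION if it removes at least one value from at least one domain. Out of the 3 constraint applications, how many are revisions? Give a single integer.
Constraint 1 (U < X) on D(U)={3,4,8,9} D(X)={3,4,6,7,9,10}: X {3,4,6,7,9,10}->{4,6,7,9,10} => REVISION
Constraint 2 (X != V) on D(X)={4,6,7,9,10} D(V)={3,4,5,7}: no change => not a revision
Constraint 3 (V < X) on D(V)={3,4,5,7} D(X)={4,6,7,9,10}: no change => not a revision
Total revisions = 1

Answer: 1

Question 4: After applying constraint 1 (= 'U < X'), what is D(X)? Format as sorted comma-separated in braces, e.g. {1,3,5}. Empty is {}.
Answer: {4,6,7,9,10}

Derivation:
Constraint 1 (U < X) on D(U)={3,4,8,9} D(X)={3,4,6,7,9,10}: X {3,4,6,7,9,10}->{4,6,7,9,10}
So after constraint 1: D(X) = {4,6,7,9,10}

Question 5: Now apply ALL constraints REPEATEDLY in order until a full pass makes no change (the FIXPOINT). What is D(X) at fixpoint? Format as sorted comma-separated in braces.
Answer: {4,6,7,9,10}

Derivation:
pass 0 (initial): D(X)={3,4,6,7,9,10}
pass 1: X {3,4,6,7,9,10}->{4,6,7,9,10}
pass 2: no change
Fixpoint after 2 passes: D(X) = {4,6,7,9,10}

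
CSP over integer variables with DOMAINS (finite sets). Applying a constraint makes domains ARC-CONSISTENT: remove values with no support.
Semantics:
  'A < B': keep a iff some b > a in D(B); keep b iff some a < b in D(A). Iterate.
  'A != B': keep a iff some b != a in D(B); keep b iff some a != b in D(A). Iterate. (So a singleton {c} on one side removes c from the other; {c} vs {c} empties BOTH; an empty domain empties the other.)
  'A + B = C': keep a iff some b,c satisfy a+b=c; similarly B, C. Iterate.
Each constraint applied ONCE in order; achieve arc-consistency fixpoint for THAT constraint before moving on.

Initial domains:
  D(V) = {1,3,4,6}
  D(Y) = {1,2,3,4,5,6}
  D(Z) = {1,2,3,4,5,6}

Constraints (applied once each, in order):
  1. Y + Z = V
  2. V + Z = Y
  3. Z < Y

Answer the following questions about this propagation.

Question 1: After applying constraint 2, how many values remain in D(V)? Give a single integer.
Answer: 2

Derivation:
Constraint 1 (Y + Z = V) on D(Y)={1,2,3,4,5,6} D(Z)={1,2,3,4,5,6} D(V)={1,3,4,6}: Y {1,2,3,4,5,6}->{1,2,3,4,5}; Z {1,2,3,4,5,6}->{1,2,3,4,5}; V {1,3,4,6}->{3,4,6}
Constraint 2 (V + Z = Y) on D(V)={3,4,6} D(Z)={1,2,3,4,5} D(Y)={1,2,3,4,5}: V {3,4,6}->{3,4}; Z {1,2,3,4,5}->{1,2}; Y {1,2,3,4,5}->{4,5}
So after constraint 2: D(V)={3,4}, size = 2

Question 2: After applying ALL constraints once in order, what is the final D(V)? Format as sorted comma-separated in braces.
Answer: {3,4}

Derivation:
Constraint 1 (Y + Z = V) on D(Y)={1,2,3,4,5,6} D(Z)={1,2,3,4,5,6} D(V)={1,3,4,6}: Y {1,2,3,4,5,6}->{1,2,3,4,5}; Z {1,2,3,4,5,6}->{1,2,3,4,5}; V {1,3,4,6}->{3,4,6}
Constraint 2 (V + Z = Y) on D(V)={3,4,6} D(Z)={1,2,3,4,5} D(Y)={1,2,3,4,5}: V {3,4,6}->{3,4}; Z {1,2,3,4,5}->{1,2}; Y {1,2,3,4,5}->{4,5}
Constraint 3 (Z < Y) on D(Z)={1,2} D(Y)={4,5}: no change
So after all 3 constraints: D(V) = {3,4}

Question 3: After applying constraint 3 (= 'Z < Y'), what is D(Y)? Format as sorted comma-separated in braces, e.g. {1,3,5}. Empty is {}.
Constraint 1 (Y + Z = V) on D(Y)={1,2,3,4,5,6} D(Z)={1,2,3,4,5,6} D(V)={1,3,4,6}: Y {1,2,3,4,5,6}->{1,2,3,4,5}; Z {1,2,3,4,5,6}->{1,2,3,4,5}; V {1,3,4,6}->{3,4,6}
Constraint 2 (V + Z = Y) on D(V)={3,4,6} D(Z)={1,2,3,4,5} D(Y)={1,2,3,4,5}: V {3,4,6}->{3,4}; Z {1,2,3,4,5}->{1,2}; Y {1,2,3,4,5}->{4,5}
Constraint 3 (Z < Y) on D(Z)={1,2} D(Y)={4,5}: no change
So after constraint 3: D(Y) = {4,5}

Answer: {4,5}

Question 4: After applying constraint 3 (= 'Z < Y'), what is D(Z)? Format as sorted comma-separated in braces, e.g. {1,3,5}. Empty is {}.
Constraint 1 (Y + Z = V) on D(Y)={1,2,3,4,5,6} D(Z)={1,2,3,4,5,6} D(V)={1,3,4,6}: Y {1,2,3,4,5,6}->{1,2,3,4,5}; Z {1,2,3,4,5,6}->{1,2,3,4,5}; V {1,3,4,6}->{3,4,6}
Constraint 2 (V + Z = Y) on D(V)={3,4,6} D(Z)={1,2,3,4,5} D(Y)={1,2,3,4,5}: V {3,4,6}->{3,4}; Z {1,2,3,4,5}->{1,2}; Y {1,2,3,4,5}->{4,5}
Constraint 3 (Z < Y) on D(Z)={1,2} D(Y)={4,5}: no change
So after constraint 3: D(Z) = {1,2}

Answer: {1,2}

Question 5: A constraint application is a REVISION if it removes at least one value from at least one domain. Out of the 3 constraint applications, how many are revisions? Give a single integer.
Constraint 1 (Y + Z = V) on D(Y)={1,2,3,4,5,6} D(Z)={1,2,3,4,5,6} D(V)={1,3,4,6}: Y {1,2,3,4,5,6}->{1,2,3,4,5}; Z {1,2,3,4,5,6}->{1,2,3,4,5}; V {1,3,4,6}->{3,4,6} => REVISION
Constraint 2 (V + Z = Y) on D(V)={3,4,6} D(Z)={1,2,3,4,5} D(Y)={1,2,3,4,5}: V {3,4,6}->{3,4}; Z {1,2,3,4,5}->{1,2}; Y {1,2,3,4,5}->{4,5} => REVISION
Constraint 3 (Z < Y) on D(Z)={1,2} D(Y)={4,5}: no change => not a revision
Total revisions = 2

Answer: 2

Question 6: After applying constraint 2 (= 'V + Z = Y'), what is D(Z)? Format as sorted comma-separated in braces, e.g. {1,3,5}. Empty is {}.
Constraint 1 (Y + Z = V) on D(Y)={1,2,3,4,5,6} D(Z)={1,2,3,4,5,6} D(V)={1,3,4,6}: Y {1,2,3,4,5,6}->{1,2,3,4,5}; Z {1,2,3,4,5,6}->{1,2,3,4,5}; V {1,3,4,6}->{3,4,6}
Constraint 2 (V + Z = Y) on D(V)={3,4,6} D(Z)={1,2,3,4,5} D(Y)={1,2,3,4,5}: V {3,4,6}->{3,4}; Z {1,2,3,4,5}->{1,2}; Y {1,2,3,4,5}->{4,5}
So after constraint 2: D(Z) = {1,2}

Answer: {1,2}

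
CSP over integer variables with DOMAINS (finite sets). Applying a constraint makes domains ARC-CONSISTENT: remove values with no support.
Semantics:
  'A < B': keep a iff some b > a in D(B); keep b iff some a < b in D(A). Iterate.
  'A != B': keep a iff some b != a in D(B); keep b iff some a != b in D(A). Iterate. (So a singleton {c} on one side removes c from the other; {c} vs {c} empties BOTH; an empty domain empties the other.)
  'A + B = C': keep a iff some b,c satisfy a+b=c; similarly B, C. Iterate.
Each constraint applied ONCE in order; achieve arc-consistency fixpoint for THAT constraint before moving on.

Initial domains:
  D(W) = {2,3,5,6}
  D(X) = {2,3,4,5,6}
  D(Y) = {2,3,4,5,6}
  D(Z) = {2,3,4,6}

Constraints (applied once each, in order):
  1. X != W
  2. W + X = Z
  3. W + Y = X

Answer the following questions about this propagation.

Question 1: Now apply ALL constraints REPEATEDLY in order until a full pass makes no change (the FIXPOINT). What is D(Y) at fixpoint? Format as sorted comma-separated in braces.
pass 0 (initial): D(Y)={2,3,4,5,6}
pass 1: W {2,3,5,6}->{2}; X {2,3,4,5,6}->{4}; Y {2,3,4,5,6}->{2}; Z {2,3,4,6}->{4,6}
pass 2: Z {4,6}->{6}
pass 3: no change
Fixpoint after 3 passes: D(Y) = {2}

Answer: {2}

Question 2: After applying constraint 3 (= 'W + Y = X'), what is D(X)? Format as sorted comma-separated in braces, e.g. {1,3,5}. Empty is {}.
Constraint 1 (X != W) on D(X)={2,3,4,5,6} D(W)={2,3,5,6}: no change
Constraint 2 (W + X = Z) on D(W)={2,3,5,6} D(X)={2,3,4,5,6} D(Z)={2,3,4,6}: W {2,3,5,6}->{2,3}; X {2,3,4,5,6}->{2,3,4}; Z {2,3,4,6}->{4,6}
Constraint 3 (W + Y = X) on D(W)={2,3} D(Y)={2,3,4,5,6} D(X)={2,3,4}: W {2,3}->{2}; Y {2,3,4,5,6}->{2}; X {2,3,4}->{4}
So after constraint 3: D(X) = {4}

Answer: {4}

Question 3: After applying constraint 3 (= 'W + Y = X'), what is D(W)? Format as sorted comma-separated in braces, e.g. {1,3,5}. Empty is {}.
Answer: {2}

Derivation:
Constraint 1 (X != W) on D(X)={2,3,4,5,6} D(W)={2,3,5,6}: no change
Constraint 2 (W + X = Z) on D(W)={2,3,5,6} D(X)={2,3,4,5,6} D(Z)={2,3,4,6}: W {2,3,5,6}->{2,3}; X {2,3,4,5,6}->{2,3,4}; Z {2,3,4,6}->{4,6}
Constraint 3 (W + Y = X) on D(W)={2,3} D(Y)={2,3,4,5,6} D(X)={2,3,4}: W {2,3}->{2}; Y {2,3,4,5,6}->{2}; X {2,3,4}->{4}
So after constraint 3: D(W) = {2}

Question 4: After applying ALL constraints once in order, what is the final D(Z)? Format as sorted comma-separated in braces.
Constraint 1 (X != W) on D(X)={2,3,4,5,6} D(W)={2,3,5,6}: no change
Constraint 2 (W + X = Z) on D(W)={2,3,5,6} D(X)={2,3,4,5,6} D(Z)={2,3,4,6}: W {2,3,5,6}->{2,3}; X {2,3,4,5,6}->{2,3,4}; Z {2,3,4,6}->{4,6}
Constraint 3 (W + Y = X) on D(W)={2,3} D(Y)={2,3,4,5,6} D(X)={2,3,4}: W {2,3}->{2}; Y {2,3,4,5,6}->{2}; X {2,3,4}->{4}
So after all 3 constraints: D(Z) = {4,6}

Answer: {4,6}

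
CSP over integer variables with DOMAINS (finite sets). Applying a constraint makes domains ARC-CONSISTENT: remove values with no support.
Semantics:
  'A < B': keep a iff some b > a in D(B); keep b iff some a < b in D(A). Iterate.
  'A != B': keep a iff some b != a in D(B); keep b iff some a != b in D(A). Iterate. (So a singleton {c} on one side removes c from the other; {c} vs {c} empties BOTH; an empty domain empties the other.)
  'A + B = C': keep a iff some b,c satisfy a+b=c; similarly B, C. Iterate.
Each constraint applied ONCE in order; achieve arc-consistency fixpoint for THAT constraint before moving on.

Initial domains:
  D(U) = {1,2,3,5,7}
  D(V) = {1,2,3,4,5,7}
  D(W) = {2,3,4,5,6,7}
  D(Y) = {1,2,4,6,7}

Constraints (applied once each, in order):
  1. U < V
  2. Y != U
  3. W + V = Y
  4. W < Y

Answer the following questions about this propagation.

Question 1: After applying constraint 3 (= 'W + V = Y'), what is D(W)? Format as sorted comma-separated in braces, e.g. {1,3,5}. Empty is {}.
Answer: {2,3,4,5}

Derivation:
Constraint 1 (U < V) on D(U)={1,2,3,5,7} D(V)={1,2,3,4,5,7}: U {1,2,3,5,7}->{1,2,3,5}; V {1,2,3,4,5,7}->{2,3,4,5,7}
Constraint 2 (Y != U) on D(Y)={1,2,4,6,7} D(U)={1,2,3,5}: no change
Constraint 3 (W + V = Y) on D(W)={2,3,4,5,6,7} D(V)={2,3,4,5,7} D(Y)={1,2,4,6,7}: W {2,3,4,5,6,7}->{2,3,4,5}; V {2,3,4,5,7}->{2,3,4,5}; Y {1,2,4,6,7}->{4,6,7}
So after constraint 3: D(W) = {2,3,4,5}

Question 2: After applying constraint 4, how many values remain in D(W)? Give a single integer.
Constraint 1 (U < V) on D(U)={1,2,3,5,7} D(V)={1,2,3,4,5,7}: U {1,2,3,5,7}->{1,2,3,5}; V {1,2,3,4,5,7}->{2,3,4,5,7}
Constraint 2 (Y != U) on D(Y)={1,2,4,6,7} D(U)={1,2,3,5}: no change
Constraint 3 (W + V = Y) on D(W)={2,3,4,5,6,7} D(V)={2,3,4,5,7} D(Y)={1,2,4,6,7}: W {2,3,4,5,6,7}->{2,3,4,5}; V {2,3,4,5,7}->{2,3,4,5}; Y {1,2,4,6,7}->{4,6,7}
Constraint 4 (W < Y) on D(W)={2,3,4,5} D(Y)={4,6,7}: no change
So after constraint 4: D(W)={2,3,4,5}, size = 4

Answer: 4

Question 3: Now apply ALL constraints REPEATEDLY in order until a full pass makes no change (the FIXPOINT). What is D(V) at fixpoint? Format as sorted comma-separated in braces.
pass 0 (initial): D(V)={1,2,3,4,5,7}
pass 1: U {1,2,3,5,7}->{1,2,3,5}; V {1,2,3,4,5,7}->{2,3,4,5}; W {2,3,4,5,6,7}->{2,3,4,5}; Y {1,2,4,6,7}->{4,6,7}
pass 2: U {1,2,3,5}->{1,2,3}
pass 3: no change
Fixpoint after 3 passes: D(V) = {2,3,4,5}

Answer: {2,3,4,5}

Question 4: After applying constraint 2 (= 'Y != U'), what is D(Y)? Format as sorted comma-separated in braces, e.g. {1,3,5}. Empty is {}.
Answer: {1,2,4,6,7}

Derivation:
Constraint 1 (U < V) on D(U)={1,2,3,5,7} D(V)={1,2,3,4,5,7}: U {1,2,3,5,7}->{1,2,3,5}; V {1,2,3,4,5,7}->{2,3,4,5,7}
Constraint 2 (Y != U) on D(Y)={1,2,4,6,7} D(U)={1,2,3,5}: no change
So after constraint 2: D(Y) = {1,2,4,6,7}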